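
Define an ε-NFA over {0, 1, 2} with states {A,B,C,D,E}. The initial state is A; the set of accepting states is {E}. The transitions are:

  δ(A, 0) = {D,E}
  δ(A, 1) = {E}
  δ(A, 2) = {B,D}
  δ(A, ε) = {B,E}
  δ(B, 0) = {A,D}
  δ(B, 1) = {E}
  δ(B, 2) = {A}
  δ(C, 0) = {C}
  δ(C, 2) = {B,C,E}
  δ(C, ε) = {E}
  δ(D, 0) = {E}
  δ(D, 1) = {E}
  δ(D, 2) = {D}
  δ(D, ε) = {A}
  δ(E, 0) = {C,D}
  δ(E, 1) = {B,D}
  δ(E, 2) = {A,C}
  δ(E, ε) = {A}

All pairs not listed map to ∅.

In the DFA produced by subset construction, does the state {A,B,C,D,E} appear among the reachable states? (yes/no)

yes

Start state of the DFA: {A,B,E} (ε-closure of the NFA start).
{A,B,E} --0--> {A,B,C,D,E}  [new]
{A,B,E} --1--> {A,B,D,E}  [new]
{A,B,E} --2--> {A,B,C,D,E}  [seen]
{A,B,C,D,E} --0--> {A,B,C,D,E}  [seen]
{A,B,C,D,E} --1--> {A,B,D,E}  [seen]
{A,B,C,D,E} --2--> {A,B,C,D,E}  [seen]
{A,B,D,E} --0--> {A,B,C,D,E}  [seen]
{A,B,D,E} --1--> {A,B,D,E}  [seen]
{A,B,D,E} --2--> {A,B,C,D,E}  [seen]
Reachable DFA states: {A,B,E}, {A,B,C,D,E}, {A,B,D,E}.
{A,B,C,D,E} is among them.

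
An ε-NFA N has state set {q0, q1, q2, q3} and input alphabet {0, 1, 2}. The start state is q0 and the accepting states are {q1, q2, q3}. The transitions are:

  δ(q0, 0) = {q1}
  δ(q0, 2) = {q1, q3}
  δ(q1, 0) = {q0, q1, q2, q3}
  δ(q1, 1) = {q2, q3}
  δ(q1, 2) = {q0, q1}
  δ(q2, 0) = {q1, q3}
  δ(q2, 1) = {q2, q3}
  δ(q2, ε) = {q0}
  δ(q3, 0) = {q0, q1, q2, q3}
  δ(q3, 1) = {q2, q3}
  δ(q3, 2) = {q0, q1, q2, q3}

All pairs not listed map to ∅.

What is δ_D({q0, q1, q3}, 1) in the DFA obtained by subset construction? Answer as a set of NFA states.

δ(q0,1) = ∅; δ(q1,1) = {q2, q3}; δ(q3,1) = {q2, q3}.
Union: {q2, q3}.
ε-closure gives {q0, q2, q3}.

{q0, q2, q3}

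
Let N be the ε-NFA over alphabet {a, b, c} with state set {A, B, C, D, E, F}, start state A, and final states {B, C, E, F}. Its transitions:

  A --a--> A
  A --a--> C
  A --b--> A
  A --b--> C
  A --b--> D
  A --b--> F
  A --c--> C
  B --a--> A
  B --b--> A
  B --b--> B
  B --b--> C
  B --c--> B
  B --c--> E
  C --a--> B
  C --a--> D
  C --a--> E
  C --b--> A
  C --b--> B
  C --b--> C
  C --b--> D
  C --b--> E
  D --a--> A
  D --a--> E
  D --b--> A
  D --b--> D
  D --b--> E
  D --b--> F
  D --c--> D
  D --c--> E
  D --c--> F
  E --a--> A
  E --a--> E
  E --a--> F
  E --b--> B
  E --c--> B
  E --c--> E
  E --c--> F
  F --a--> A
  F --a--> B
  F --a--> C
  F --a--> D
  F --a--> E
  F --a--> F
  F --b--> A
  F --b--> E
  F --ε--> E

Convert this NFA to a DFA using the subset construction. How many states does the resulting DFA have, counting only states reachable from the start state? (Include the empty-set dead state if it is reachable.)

14

Start state of the DFA: {A} (ε-closure of the NFA start).
{A} --a--> {A, C}  [new]
{A} --b--> {A, C, D, E, F}  [new]
{A} --c--> {C}  [new]
{A, C} --a--> {A, B, C, D, E}  [new]
{A, C} --b--> {A, B, C, D, E, F}  [new]
{A, C} --c--> {C}  [seen]
{A, C, D, E, F} --a--> {A, B, C, D, E, F}  [seen]
{A, C, D, E, F} --b--> {A, B, C, D, E, F}  [seen]
{A, C, D, E, F} --c--> {B, C, D, E, F}  [new]
{C} --a--> {B, D, E}  [new]
{C} --b--> {A, B, C, D, E}  [seen]
{C} --c--> ∅  [new]
{A, B, C, D, E} --a--> {A, B, C, D, E, F}  [seen]
{A, B, C, D, E} --b--> {A, B, C, D, E, F}  [seen]
{A, B, C, D, E} --c--> {B, C, D, E, F}  [seen]
{A, B, C, D, E, F} --a--> {A, B, C, D, E, F}  [seen]
{A, B, C, D, E, F} --b--> {A, B, C, D, E, F}  [seen]
{A, B, C, D, E, F} --c--> {B, C, D, E, F}  [seen]
{B, C, D, E, F} --a--> {A, B, C, D, E, F}  [seen]
{B, C, D, E, F} --b--> {A, B, C, D, E, F}  [seen]
{B, C, D, E, F} --c--> {B, D, E, F}  [new]
{B, D, E} --a--> {A, E, F}  [new]
{B, D, E} --b--> {A, B, C, D, E, F}  [seen]
{B, D, E} --c--> {B, D, E, F}  [seen]
∅ --a--> ∅  [seen]
∅ --b--> ∅  [seen]
∅ --c--> ∅  [seen]
{B, D, E, F} --a--> {A, B, C, D, E, F}  [seen]
{B, D, E, F} --b--> {A, B, C, D, E, F}  [seen]
{B, D, E, F} --c--> {B, D, E, F}  [seen]
{A, E, F} --a--> {A, B, C, D, E, F}  [seen]
{A, E, F} --b--> {A, B, C, D, E, F}  [seen]
{A, E, F} --c--> {B, C, E, F}  [new]
{B, C, E, F} --a--> {A, B, C, D, E, F}  [seen]
{B, C, E, F} --b--> {A, B, C, D, E}  [seen]
{B, C, E, F} --c--> {B, E, F}  [new]
{B, E, F} --a--> {A, B, C, D, E, F}  [seen]
{B, E, F} --b--> {A, B, C, E}  [new]
{B, E, F} --c--> {B, E, F}  [seen]
{A, B, C, E} --a--> {A, B, C, D, E, F}  [seen]
{A, B, C, E} --b--> {A, B, C, D, E, F}  [seen]
{A, B, C, E} --c--> {B, C, E, F}  [seen]
Reachable DFA states: {A}, {A, C}, {A, C, D, E, F}, {C}, {A, B, C, D, E}, {A, B, C, D, E, F}, {B, C, D, E, F}, {B, D, E}, ∅, {B, D, E, F}, {A, E, F}, {B, C, E, F}, {B, E, F}, {A, B, C, E}.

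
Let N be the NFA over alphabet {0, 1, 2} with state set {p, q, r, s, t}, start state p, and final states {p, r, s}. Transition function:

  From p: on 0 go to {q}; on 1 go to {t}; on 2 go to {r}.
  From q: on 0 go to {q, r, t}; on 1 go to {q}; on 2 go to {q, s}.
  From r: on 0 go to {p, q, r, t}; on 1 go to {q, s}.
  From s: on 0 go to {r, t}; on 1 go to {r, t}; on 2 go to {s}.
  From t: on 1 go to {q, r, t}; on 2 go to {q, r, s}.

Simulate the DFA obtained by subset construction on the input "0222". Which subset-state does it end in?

Start: {p}.
δ(p,0) = {q}.
Union: {q}.
After 0: {q}.
δ(q,2) = {q, s}.
Union: {q, s}.
After 2: {q, s}.
δ(q,2) = {q, s}; δ(s,2) = {s}.
Union: {q, s}.
After 2: {q, s}.
δ(q,2) = {q, s}; δ(s,2) = {s}.
Union: {q, s}.
After 2: {q, s}.

{q, s}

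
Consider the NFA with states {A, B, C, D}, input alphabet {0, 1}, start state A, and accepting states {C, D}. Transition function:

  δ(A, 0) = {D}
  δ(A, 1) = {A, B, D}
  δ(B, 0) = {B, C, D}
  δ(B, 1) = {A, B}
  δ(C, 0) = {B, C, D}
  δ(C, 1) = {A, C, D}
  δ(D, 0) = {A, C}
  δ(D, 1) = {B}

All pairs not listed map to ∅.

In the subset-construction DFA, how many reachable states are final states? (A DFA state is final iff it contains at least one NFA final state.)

5

Start state of the DFA: {A}.
{A} --0--> {D}  [new]
{A} --1--> {A, B, D}  [new]
{D} --0--> {A, C}  [new]
{D} --1--> {B}  [new]
{A, B, D} --0--> {A, B, C, D}  [new]
{A, B, D} --1--> {A, B, D}  [seen]
{A, C} --0--> {B, C, D}  [new]
{A, C} --1--> {A, B, C, D}  [seen]
{B} --0--> {B, C, D}  [seen]
{B} --1--> {A, B}  [new]
{A, B, C, D} --0--> {A, B, C, D}  [seen]
{A, B, C, D} --1--> {A, B, C, D}  [seen]
{B, C, D} --0--> {A, B, C, D}  [seen]
{B, C, D} --1--> {A, B, C, D}  [seen]
{A, B} --0--> {B, C, D}  [seen]
{A, B} --1--> {A, B, D}  [seen]
Reachable DFA states: {A}, {D}, {A, B, D}, {A, C}, {B}, {A, B, C, D}, {B, C, D}, {A, B}.
Accepting DFA states (contain an NFA accepting state): {D}, {A, B, D}, {A, C}, {A, B, C, D}, {B, C, D}.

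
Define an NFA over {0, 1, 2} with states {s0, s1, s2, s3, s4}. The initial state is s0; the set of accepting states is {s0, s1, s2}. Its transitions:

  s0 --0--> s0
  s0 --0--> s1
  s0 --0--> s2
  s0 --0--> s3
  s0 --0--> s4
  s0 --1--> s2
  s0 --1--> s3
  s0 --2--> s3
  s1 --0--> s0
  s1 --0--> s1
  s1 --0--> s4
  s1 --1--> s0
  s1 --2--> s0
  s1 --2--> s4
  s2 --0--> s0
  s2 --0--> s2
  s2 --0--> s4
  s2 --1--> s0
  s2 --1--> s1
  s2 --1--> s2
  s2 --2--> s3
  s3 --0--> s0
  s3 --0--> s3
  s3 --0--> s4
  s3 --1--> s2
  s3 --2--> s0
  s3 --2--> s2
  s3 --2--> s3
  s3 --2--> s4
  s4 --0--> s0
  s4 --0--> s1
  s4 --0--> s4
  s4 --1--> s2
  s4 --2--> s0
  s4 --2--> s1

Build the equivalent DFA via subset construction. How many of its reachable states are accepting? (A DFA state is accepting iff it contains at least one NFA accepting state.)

Start state of the DFA: {s0}.
{s0} --0--> {s0, s1, s2, s3, s4}  [new]
{s0} --1--> {s2, s3}  [new]
{s0} --2--> {s3}  [new]
{s0, s1, s2, s3, s4} --0--> {s0, s1, s2, s3, s4}  [seen]
{s0, s1, s2, s3, s4} --1--> {s0, s1, s2, s3}  [new]
{s0, s1, s2, s3, s4} --2--> {s0, s1, s2, s3, s4}  [seen]
{s2, s3} --0--> {s0, s2, s3, s4}  [new]
{s2, s3} --1--> {s0, s1, s2}  [new]
{s2, s3} --2--> {s0, s2, s3, s4}  [seen]
{s3} --0--> {s0, s3, s4}  [new]
{s3} --1--> {s2}  [new]
{s3} --2--> {s0, s2, s3, s4}  [seen]
{s0, s1, s2, s3} --0--> {s0, s1, s2, s3, s4}  [seen]
{s0, s1, s2, s3} --1--> {s0, s1, s2, s3}  [seen]
{s0, s1, s2, s3} --2--> {s0, s2, s3, s4}  [seen]
{s0, s2, s3, s4} --0--> {s0, s1, s2, s3, s4}  [seen]
{s0, s2, s3, s4} --1--> {s0, s1, s2, s3}  [seen]
{s0, s2, s3, s4} --2--> {s0, s1, s2, s3, s4}  [seen]
{s0, s1, s2} --0--> {s0, s1, s2, s3, s4}  [seen]
{s0, s1, s2} --1--> {s0, s1, s2, s3}  [seen]
{s0, s1, s2} --2--> {s0, s3, s4}  [seen]
{s0, s3, s4} --0--> {s0, s1, s2, s3, s4}  [seen]
{s0, s3, s4} --1--> {s2, s3}  [seen]
{s0, s3, s4} --2--> {s0, s1, s2, s3, s4}  [seen]
{s2} --0--> {s0, s2, s4}  [new]
{s2} --1--> {s0, s1, s2}  [seen]
{s2} --2--> {s3}  [seen]
{s0, s2, s4} --0--> {s0, s1, s2, s3, s4}  [seen]
{s0, s2, s4} --1--> {s0, s1, s2, s3}  [seen]
{s0, s2, s4} --2--> {s0, s1, s3}  [new]
{s0, s1, s3} --0--> {s0, s1, s2, s3, s4}  [seen]
{s0, s1, s3} --1--> {s0, s2, s3}  [new]
{s0, s1, s3} --2--> {s0, s2, s3, s4}  [seen]
{s0, s2, s3} --0--> {s0, s1, s2, s3, s4}  [seen]
{s0, s2, s3} --1--> {s0, s1, s2, s3}  [seen]
{s0, s2, s3} --2--> {s0, s2, s3, s4}  [seen]
Reachable DFA states: {s0}, {s0, s1, s2, s3, s4}, {s2, s3}, {s3}, {s0, s1, s2, s3}, {s0, s2, s3, s4}, {s0, s1, s2}, {s0, s3, s4}, {s2}, {s0, s2, s4}, {s0, s1, s3}, {s0, s2, s3}.
Accepting DFA states (contain an NFA accepting state): {s0}, {s0, s1, s2, s3, s4}, {s2, s3}, {s0, s1, s2, s3}, {s0, s2, s3, s4}, {s0, s1, s2}, {s0, s3, s4}, {s2}, {s0, s2, s4}, {s0, s1, s3}, {s0, s2, s3}.

11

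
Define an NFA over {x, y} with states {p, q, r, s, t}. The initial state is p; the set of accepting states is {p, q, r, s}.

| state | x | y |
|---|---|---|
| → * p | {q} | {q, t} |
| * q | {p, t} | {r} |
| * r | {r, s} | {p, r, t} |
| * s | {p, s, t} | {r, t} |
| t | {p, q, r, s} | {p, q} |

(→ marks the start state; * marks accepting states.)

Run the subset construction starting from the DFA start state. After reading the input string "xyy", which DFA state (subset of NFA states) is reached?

Start: {p}.
δ(p,x) = {q}.
Union: {q}.
After x: {q}.
δ(q,y) = {r}.
Union: {r}.
After y: {r}.
δ(r,y) = {p, r, t}.
Union: {p, r, t}.
After y: {p, r, t}.

{p, r, t}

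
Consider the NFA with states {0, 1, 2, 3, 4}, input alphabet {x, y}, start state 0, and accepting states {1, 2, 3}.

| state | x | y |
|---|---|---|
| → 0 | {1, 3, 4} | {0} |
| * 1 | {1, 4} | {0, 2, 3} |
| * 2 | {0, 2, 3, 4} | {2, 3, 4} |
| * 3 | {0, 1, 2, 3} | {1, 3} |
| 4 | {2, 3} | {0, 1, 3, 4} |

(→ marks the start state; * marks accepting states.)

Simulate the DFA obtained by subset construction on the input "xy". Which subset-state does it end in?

{0, 1, 2, 3, 4}

Start: {0}.
δ(0,x) = {1, 3, 4}.
Union: {1, 3, 4}.
After x: {1, 3, 4}.
δ(1,y) = {0, 2, 3}; δ(3,y) = {1, 3}; δ(4,y) = {0, 1, 3, 4}.
Union: {0, 1, 2, 3, 4}.
After y: {0, 1, 2, 3, 4}.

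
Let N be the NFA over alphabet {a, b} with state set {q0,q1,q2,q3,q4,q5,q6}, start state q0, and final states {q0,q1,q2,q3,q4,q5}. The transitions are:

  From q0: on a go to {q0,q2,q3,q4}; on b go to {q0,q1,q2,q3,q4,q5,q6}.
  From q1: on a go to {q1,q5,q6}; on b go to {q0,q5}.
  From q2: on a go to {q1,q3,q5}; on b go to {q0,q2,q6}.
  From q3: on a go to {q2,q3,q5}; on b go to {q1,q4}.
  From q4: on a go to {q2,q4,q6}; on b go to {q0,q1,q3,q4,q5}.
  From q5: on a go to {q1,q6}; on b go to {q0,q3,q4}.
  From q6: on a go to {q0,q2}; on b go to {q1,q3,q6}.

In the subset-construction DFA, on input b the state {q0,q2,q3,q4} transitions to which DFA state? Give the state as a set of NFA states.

δ(q0,b) = {q0,q1,q2,q3,q4,q5,q6}; δ(q2,b) = {q0,q2,q6}; δ(q3,b) = {q1,q4}; δ(q4,b) = {q0,q1,q3,q4,q5}.
Union: {q0,q1,q2,q3,q4,q5,q6}.

{q0,q1,q2,q3,q4,q5,q6}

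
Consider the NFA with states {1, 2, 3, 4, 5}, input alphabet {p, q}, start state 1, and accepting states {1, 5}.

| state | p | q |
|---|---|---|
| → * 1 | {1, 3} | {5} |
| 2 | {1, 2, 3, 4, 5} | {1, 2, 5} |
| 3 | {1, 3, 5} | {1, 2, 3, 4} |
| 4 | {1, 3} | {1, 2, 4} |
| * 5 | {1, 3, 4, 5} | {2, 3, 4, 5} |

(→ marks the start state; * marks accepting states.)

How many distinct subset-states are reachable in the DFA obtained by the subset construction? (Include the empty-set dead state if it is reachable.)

Start state of the DFA: {1}.
{1} --p--> {1, 3}  [new]
{1} --q--> {5}  [new]
{1, 3} --p--> {1, 3, 5}  [new]
{1, 3} --q--> {1, 2, 3, 4, 5}  [new]
{5} --p--> {1, 3, 4, 5}  [new]
{5} --q--> {2, 3, 4, 5}  [new]
{1, 3, 5} --p--> {1, 3, 4, 5}  [seen]
{1, 3, 5} --q--> {1, 2, 3, 4, 5}  [seen]
{1, 2, 3, 4, 5} --p--> {1, 2, 3, 4, 5}  [seen]
{1, 2, 3, 4, 5} --q--> {1, 2, 3, 4, 5}  [seen]
{1, 3, 4, 5} --p--> {1, 3, 4, 5}  [seen]
{1, 3, 4, 5} --q--> {1, 2, 3, 4, 5}  [seen]
{2, 3, 4, 5} --p--> {1, 2, 3, 4, 5}  [seen]
{2, 3, 4, 5} --q--> {1, 2, 3, 4, 5}  [seen]
Reachable DFA states: {1}, {1, 3}, {5}, {1, 3, 5}, {1, 2, 3, 4, 5}, {1, 3, 4, 5}, {2, 3, 4, 5}.

7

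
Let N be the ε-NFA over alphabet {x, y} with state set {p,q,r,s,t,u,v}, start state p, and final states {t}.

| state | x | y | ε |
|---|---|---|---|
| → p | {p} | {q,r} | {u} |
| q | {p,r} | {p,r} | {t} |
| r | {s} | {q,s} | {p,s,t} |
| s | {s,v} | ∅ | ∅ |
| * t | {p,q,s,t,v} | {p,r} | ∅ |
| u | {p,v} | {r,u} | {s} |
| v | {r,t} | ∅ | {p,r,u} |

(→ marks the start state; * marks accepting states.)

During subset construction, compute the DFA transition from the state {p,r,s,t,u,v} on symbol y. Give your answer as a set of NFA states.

δ(p,y) = {q,r}; δ(r,y) = {q,s}; δ(s,y) = ∅; δ(t,y) = {p,r}; δ(u,y) = {r,u}; δ(v,y) = ∅.
Union: {p,q,r,s,u}.
ε-closure gives {p,q,r,s,t,u}.

{p,q,r,s,t,u}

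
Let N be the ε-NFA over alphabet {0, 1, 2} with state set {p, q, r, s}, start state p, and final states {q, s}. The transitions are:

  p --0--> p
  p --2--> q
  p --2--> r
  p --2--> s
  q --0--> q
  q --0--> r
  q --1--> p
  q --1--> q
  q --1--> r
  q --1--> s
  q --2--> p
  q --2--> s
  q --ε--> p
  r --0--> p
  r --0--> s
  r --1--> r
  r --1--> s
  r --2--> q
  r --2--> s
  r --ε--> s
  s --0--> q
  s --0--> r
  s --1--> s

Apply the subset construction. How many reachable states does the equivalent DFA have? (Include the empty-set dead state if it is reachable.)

3

Start state of the DFA: {p} (ε-closure of the NFA start).
{p} --0--> {p}  [seen]
{p} --1--> ∅  [new]
{p} --2--> {p, q, r, s}  [new]
∅ --0--> ∅  [seen]
∅ --1--> ∅  [seen]
∅ --2--> ∅  [seen]
{p, q, r, s} --0--> {p, q, r, s}  [seen]
{p, q, r, s} --1--> {p, q, r, s}  [seen]
{p, q, r, s} --2--> {p, q, r, s}  [seen]
Reachable DFA states: {p}, ∅, {p, q, r, s}.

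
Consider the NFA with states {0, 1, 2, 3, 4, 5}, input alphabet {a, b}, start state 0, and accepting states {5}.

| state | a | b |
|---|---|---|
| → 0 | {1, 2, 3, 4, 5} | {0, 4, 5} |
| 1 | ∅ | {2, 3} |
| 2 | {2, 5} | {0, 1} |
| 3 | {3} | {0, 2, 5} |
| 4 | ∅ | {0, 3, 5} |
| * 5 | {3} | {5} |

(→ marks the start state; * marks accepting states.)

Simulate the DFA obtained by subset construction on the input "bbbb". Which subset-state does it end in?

Start: {0}.
δ(0,b) = {0, 4, 5}.
Union: {0, 4, 5}.
After b: {0, 4, 5}.
δ(0,b) = {0, 4, 5}; δ(4,b) = {0, 3, 5}; δ(5,b) = {5}.
Union: {0, 3, 4, 5}.
After b: {0, 3, 4, 5}.
δ(0,b) = {0, 4, 5}; δ(3,b) = {0, 2, 5}; δ(4,b) = {0, 3, 5}; δ(5,b) = {5}.
Union: {0, 2, 3, 4, 5}.
After b: {0, 2, 3, 4, 5}.
δ(0,b) = {0, 4, 5}; δ(2,b) = {0, 1}; δ(3,b) = {0, 2, 5}; δ(4,b) = {0, 3, 5}; δ(5,b) = {5}.
Union: {0, 1, 2, 3, 4, 5}.
After b: {0, 1, 2, 3, 4, 5}.

{0, 1, 2, 3, 4, 5}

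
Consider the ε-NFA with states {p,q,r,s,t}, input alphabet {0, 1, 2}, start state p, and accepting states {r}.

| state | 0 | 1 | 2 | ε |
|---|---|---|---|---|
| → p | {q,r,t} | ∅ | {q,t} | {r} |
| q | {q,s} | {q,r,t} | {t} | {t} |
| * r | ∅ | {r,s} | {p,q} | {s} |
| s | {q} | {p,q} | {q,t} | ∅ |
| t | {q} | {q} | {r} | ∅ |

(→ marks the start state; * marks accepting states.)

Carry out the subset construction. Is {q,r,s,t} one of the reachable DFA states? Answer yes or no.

Start state of the DFA: {p,r,s} (ε-closure of the NFA start).
{p,r,s} --0--> {q,r,s,t}  [new]
{p,r,s} --1--> {p,q,r,s,t}  [new]
{p,r,s} --2--> {p,q,r,s,t}  [seen]
{q,r,s,t} --0--> {q,s,t}  [new]
{q,r,s,t} --1--> {p,q,r,s,t}  [seen]
{q,r,s,t} --2--> {p,q,r,s,t}  [seen]
{p,q,r,s,t} --0--> {q,r,s,t}  [seen]
{p,q,r,s,t} --1--> {p,q,r,s,t}  [seen]
{p,q,r,s,t} --2--> {p,q,r,s,t}  [seen]
{q,s,t} --0--> {q,s,t}  [seen]
{q,s,t} --1--> {p,q,r,s,t}  [seen]
{q,s,t} --2--> {q,r,s,t}  [seen]
Reachable DFA states: {p,r,s}, {q,r,s,t}, {p,q,r,s,t}, {q,s,t}.
{q,r,s,t} is among them.

yes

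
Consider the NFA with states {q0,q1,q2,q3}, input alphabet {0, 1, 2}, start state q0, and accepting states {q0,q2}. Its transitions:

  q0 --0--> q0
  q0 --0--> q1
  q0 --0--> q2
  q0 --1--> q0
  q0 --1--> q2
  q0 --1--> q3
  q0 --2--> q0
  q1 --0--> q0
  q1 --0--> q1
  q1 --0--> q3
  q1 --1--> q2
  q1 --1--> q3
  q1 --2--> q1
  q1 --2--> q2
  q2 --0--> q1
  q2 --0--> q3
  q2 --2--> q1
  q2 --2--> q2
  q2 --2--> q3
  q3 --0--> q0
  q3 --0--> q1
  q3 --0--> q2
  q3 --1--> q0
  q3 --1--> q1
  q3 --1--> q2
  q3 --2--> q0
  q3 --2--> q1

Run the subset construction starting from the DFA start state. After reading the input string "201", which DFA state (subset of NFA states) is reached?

Start: {q0}.
δ(q0,2) = {q0}.
Union: {q0}.
After 2: {q0}.
δ(q0,0) = {q0,q1,q2}.
Union: {q0,q1,q2}.
After 0: {q0,q1,q2}.
δ(q0,1) = {q0,q2,q3}; δ(q1,1) = {q2,q3}; δ(q2,1) = ∅.
Union: {q0,q2,q3}.
After 1: {q0,q2,q3}.

{q0,q2,q3}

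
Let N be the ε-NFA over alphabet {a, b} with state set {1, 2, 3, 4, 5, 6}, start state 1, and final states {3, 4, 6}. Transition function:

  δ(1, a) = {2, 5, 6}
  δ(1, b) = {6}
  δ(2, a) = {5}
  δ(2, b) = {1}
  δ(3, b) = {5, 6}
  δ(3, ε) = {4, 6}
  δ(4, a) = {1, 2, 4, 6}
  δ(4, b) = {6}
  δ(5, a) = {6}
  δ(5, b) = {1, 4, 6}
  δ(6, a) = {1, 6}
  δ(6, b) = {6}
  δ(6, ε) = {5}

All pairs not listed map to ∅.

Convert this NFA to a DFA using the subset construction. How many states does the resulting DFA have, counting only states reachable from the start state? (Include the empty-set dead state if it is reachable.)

7

Start state of the DFA: {1} (ε-closure of the NFA start).
{1} --a--> {2, 5, 6}  [new]
{1} --b--> {5, 6}  [new]
{2, 5, 6} --a--> {1, 5, 6}  [new]
{2, 5, 6} --b--> {1, 4, 5, 6}  [new]
{5, 6} --a--> {1, 5, 6}  [seen]
{5, 6} --b--> {1, 4, 5, 6}  [seen]
{1, 5, 6} --a--> {1, 2, 5, 6}  [new]
{1, 5, 6} --b--> {1, 4, 5, 6}  [seen]
{1, 4, 5, 6} --a--> {1, 2, 4, 5, 6}  [new]
{1, 4, 5, 6} --b--> {1, 4, 5, 6}  [seen]
{1, 2, 5, 6} --a--> {1, 2, 5, 6}  [seen]
{1, 2, 5, 6} --b--> {1, 4, 5, 6}  [seen]
{1, 2, 4, 5, 6} --a--> {1, 2, 4, 5, 6}  [seen]
{1, 2, 4, 5, 6} --b--> {1, 4, 5, 6}  [seen]
Reachable DFA states: {1}, {2, 5, 6}, {5, 6}, {1, 5, 6}, {1, 4, 5, 6}, {1, 2, 5, 6}, {1, 2, 4, 5, 6}.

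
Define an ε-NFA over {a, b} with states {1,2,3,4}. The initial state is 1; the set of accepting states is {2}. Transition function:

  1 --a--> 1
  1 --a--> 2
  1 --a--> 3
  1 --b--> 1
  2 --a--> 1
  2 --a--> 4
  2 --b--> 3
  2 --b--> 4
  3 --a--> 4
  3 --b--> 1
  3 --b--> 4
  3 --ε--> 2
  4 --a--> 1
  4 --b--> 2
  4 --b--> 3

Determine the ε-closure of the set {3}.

{2,3}

Begin with {3}.
3 →ε {2}; add 2.
ε-closure = {2,3}.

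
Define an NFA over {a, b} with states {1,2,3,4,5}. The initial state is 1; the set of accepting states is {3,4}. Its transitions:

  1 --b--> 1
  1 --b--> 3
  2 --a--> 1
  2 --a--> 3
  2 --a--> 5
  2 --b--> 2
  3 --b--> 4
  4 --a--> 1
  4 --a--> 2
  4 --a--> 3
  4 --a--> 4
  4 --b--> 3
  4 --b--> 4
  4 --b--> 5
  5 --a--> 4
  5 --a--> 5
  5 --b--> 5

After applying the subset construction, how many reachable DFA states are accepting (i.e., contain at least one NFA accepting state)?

5

Start state of the DFA: {1}.
{1} --a--> ∅  [new]
{1} --b--> {1,3}  [new]
∅ --a--> ∅  [seen]
∅ --b--> ∅  [seen]
{1,3} --a--> ∅  [seen]
{1,3} --b--> {1,3,4}  [new]
{1,3,4} --a--> {1,2,3,4}  [new]
{1,3,4} --b--> {1,3,4,5}  [new]
{1,2,3,4} --a--> {1,2,3,4,5}  [new]
{1,2,3,4} --b--> {1,2,3,4,5}  [seen]
{1,3,4,5} --a--> {1,2,3,4,5}  [seen]
{1,3,4,5} --b--> {1,3,4,5}  [seen]
{1,2,3,4,5} --a--> {1,2,3,4,5}  [seen]
{1,2,3,4,5} --b--> {1,2,3,4,5}  [seen]
Reachable DFA states: {1}, ∅, {1,3}, {1,3,4}, {1,2,3,4}, {1,3,4,5}, {1,2,3,4,5}.
Accepting DFA states (contain an NFA accepting state): {1,3}, {1,3,4}, {1,2,3,4}, {1,3,4,5}, {1,2,3,4,5}.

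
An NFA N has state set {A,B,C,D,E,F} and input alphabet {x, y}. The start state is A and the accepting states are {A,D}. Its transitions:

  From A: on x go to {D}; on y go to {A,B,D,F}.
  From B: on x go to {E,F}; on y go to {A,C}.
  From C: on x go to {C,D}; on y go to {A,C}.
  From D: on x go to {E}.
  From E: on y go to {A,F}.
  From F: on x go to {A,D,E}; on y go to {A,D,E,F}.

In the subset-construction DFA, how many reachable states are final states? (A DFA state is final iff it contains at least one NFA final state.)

14

Start state of the DFA: {A}.
{A} --x--> {D}  [new]
{A} --y--> {A,B,D,F}  [new]
{D} --x--> {E}  [new]
{D} --y--> ∅  [new]
{A,B,D,F} --x--> {A,D,E,F}  [new]
{A,B,D,F} --y--> {A,B,C,D,E,F}  [new]
{E} --x--> ∅  [seen]
{E} --y--> {A,F}  [new]
∅ --x--> ∅  [seen]
∅ --y--> ∅  [seen]
{A,D,E,F} --x--> {A,D,E}  [new]
{A,D,E,F} --y--> {A,B,D,E,F}  [new]
{A,B,C,D,E,F} --x--> {A,C,D,E,F}  [new]
{A,B,C,D,E,F} --y--> {A,B,C,D,E,F}  [seen]
{A,F} --x--> {A,D,E}  [seen]
{A,F} --y--> {A,B,D,E,F}  [seen]
{A,D,E} --x--> {D,E}  [new]
{A,D,E} --y--> {A,B,D,F}  [seen]
{A,B,D,E,F} --x--> {A,D,E,F}  [seen]
{A,B,D,E,F} --y--> {A,B,C,D,E,F}  [seen]
{A,C,D,E,F} --x--> {A,C,D,E}  [new]
{A,C,D,E,F} --y--> {A,B,C,D,E,F}  [seen]
{D,E} --x--> {E}  [seen]
{D,E} --y--> {A,F}  [seen]
{A,C,D,E} --x--> {C,D,E}  [new]
{A,C,D,E} --y--> {A,B,C,D,F}  [new]
{C,D,E} --x--> {C,D,E}  [seen]
{C,D,E} --y--> {A,C,F}  [new]
{A,B,C,D,F} --x--> {A,C,D,E,F}  [seen]
{A,B,C,D,F} --y--> {A,B,C,D,E,F}  [seen]
{A,C,F} --x--> {A,C,D,E}  [seen]
{A,C,F} --y--> {A,B,C,D,E,F}  [seen]
Reachable DFA states: {A}, {D}, {A,B,D,F}, {E}, ∅, {A,D,E,F}, {A,B,C,D,E,F}, {A,F}, {A,D,E}, {A,B,D,E,F}, {A,C,D,E,F}, {D,E}, {A,C,D,E}, {C,D,E}, {A,B,C,D,F}, {A,C,F}.
Accepting DFA states (contain an NFA accepting state): {A}, {D}, {A,B,D,F}, {A,D,E,F}, {A,B,C,D,E,F}, {A,F}, {A,D,E}, {A,B,D,E,F}, {A,C,D,E,F}, {D,E}, {A,C,D,E}, {C,D,E}, {A,B,C,D,F}, {A,C,F}.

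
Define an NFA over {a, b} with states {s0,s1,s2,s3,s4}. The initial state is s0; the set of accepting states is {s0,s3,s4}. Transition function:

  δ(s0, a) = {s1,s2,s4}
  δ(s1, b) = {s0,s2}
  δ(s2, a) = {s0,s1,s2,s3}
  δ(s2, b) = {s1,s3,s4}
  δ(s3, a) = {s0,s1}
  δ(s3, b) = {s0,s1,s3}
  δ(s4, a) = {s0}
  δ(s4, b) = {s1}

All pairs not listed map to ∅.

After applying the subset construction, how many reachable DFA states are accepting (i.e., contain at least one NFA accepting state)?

4

Start state of the DFA: {s0}.
{s0} --a--> {s1,s2,s4}  [new]
{s0} --b--> ∅  [new]
{s1,s2,s4} --a--> {s0,s1,s2,s3}  [new]
{s1,s2,s4} --b--> {s0,s1,s2,s3,s4}  [new]
∅ --a--> ∅  [seen]
∅ --b--> ∅  [seen]
{s0,s1,s2,s3} --a--> {s0,s1,s2,s3,s4}  [seen]
{s0,s1,s2,s3} --b--> {s0,s1,s2,s3,s4}  [seen]
{s0,s1,s2,s3,s4} --a--> {s0,s1,s2,s3,s4}  [seen]
{s0,s1,s2,s3,s4} --b--> {s0,s1,s2,s3,s4}  [seen]
Reachable DFA states: {s0}, {s1,s2,s4}, ∅, {s0,s1,s2,s3}, {s0,s1,s2,s3,s4}.
Accepting DFA states (contain an NFA accepting state): {s0}, {s1,s2,s4}, {s0,s1,s2,s3}, {s0,s1,s2,s3,s4}.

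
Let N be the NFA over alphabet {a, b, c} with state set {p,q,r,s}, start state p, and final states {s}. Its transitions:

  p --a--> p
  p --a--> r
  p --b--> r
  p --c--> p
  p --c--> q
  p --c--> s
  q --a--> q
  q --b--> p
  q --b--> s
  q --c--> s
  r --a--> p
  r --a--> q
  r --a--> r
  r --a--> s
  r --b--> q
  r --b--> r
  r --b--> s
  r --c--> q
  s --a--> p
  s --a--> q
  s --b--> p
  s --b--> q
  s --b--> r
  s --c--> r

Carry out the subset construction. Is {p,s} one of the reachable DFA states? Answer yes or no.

yes

Start state of the DFA: {p}.
{p} --a--> {p,r}  [new]
{p} --b--> {r}  [new]
{p} --c--> {p,q,s}  [new]
{p,r} --a--> {p,q,r,s}  [new]
{p,r} --b--> {q,r,s}  [new]
{p,r} --c--> {p,q,s}  [seen]
{r} --a--> {p,q,r,s}  [seen]
{r} --b--> {q,r,s}  [seen]
{r} --c--> {q}  [new]
{p,q,s} --a--> {p,q,r}  [new]
{p,q,s} --b--> {p,q,r,s}  [seen]
{p,q,s} --c--> {p,q,r,s}  [seen]
{p,q,r,s} --a--> {p,q,r,s}  [seen]
{p,q,r,s} --b--> {p,q,r,s}  [seen]
{p,q,r,s} --c--> {p,q,r,s}  [seen]
{q,r,s} --a--> {p,q,r,s}  [seen]
{q,r,s} --b--> {p,q,r,s}  [seen]
{q,r,s} --c--> {q,r,s}  [seen]
{q} --a--> {q}  [seen]
{q} --b--> {p,s}  [new]
{q} --c--> {s}  [new]
{p,q,r} --a--> {p,q,r,s}  [seen]
{p,q,r} --b--> {p,q,r,s}  [seen]
{p,q,r} --c--> {p,q,s}  [seen]
{p,s} --a--> {p,q,r}  [seen]
{p,s} --b--> {p,q,r}  [seen]
{p,s} --c--> {p,q,r,s}  [seen]
{s} --a--> {p,q}  [new]
{s} --b--> {p,q,r}  [seen]
{s} --c--> {r}  [seen]
{p,q} --a--> {p,q,r}  [seen]
{p,q} --b--> {p,r,s}  [new]
{p,q} --c--> {p,q,s}  [seen]
{p,r,s} --a--> {p,q,r,s}  [seen]
{p,r,s} --b--> {p,q,r,s}  [seen]
{p,r,s} --c--> {p,q,r,s}  [seen]
Reachable DFA states: {p}, {p,r}, {r}, {p,q,s}, {p,q,r,s}, {q,r,s}, {q}, {p,q,r}, {p,s}, {s}, {p,q}, {p,r,s}.
{p,s} is among them.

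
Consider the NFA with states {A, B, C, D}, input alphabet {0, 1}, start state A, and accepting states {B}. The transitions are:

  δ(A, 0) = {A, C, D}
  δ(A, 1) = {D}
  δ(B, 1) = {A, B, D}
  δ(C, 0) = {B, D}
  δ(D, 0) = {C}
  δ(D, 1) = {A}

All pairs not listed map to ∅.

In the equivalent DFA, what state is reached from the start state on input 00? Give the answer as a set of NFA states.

Start: {A}.
δ(A,0) = {A, C, D}.
Union: {A, C, D}.
After 0: {A, C, D}.
δ(A,0) = {A, C, D}; δ(C,0) = {B, D}; δ(D,0) = {C}.
Union: {A, B, C, D}.
After 0: {A, B, C, D}.

{A, B, C, D}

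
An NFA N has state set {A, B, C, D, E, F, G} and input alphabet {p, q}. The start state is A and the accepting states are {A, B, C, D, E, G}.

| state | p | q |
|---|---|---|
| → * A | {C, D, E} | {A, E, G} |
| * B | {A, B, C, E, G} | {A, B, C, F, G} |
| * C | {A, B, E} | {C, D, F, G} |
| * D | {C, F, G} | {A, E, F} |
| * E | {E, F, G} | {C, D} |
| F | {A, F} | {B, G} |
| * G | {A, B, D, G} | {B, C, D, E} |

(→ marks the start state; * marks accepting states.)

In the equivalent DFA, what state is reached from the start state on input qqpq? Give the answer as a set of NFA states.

{A, B, C, D, E, F, G}

Start: {A}.
δ(A,q) = {A, E, G}.
Union: {A, E, G}.
After q: {A, E, G}.
δ(A,q) = {A, E, G}; δ(E,q) = {C, D}; δ(G,q) = {B, C, D, E}.
Union: {A, B, C, D, E, G}.
After q: {A, B, C, D, E, G}.
δ(A,p) = {C, D, E}; δ(B,p) = {A, B, C, E, G}; δ(C,p) = {A, B, E}; δ(D,p) = {C, F, G}; δ(E,p) = {E, F, G}; δ(G,p) = {A, B, D, G}.
Union: {A, B, C, D, E, F, G}.
After p: {A, B, C, D, E, F, G}.
δ(A,q) = {A, E, G}; δ(B,q) = {A, B, C, F, G}; δ(C,q) = {C, D, F, G}; δ(D,q) = {A, E, F}; δ(E,q) = {C, D}; δ(F,q) = {B, G}; δ(G,q) = {B, C, D, E}.
Union: {A, B, C, D, E, F, G}.
After q: {A, B, C, D, E, F, G}.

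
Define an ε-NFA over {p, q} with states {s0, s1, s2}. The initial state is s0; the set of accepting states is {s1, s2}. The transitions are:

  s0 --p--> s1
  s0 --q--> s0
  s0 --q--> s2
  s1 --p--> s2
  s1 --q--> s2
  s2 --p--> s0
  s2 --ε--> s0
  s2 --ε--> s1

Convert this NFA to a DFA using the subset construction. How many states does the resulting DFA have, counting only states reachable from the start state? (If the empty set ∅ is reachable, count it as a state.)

3

Start state of the DFA: {s0} (ε-closure of the NFA start).
{s0} --p--> {s1}  [new]
{s0} --q--> {s0, s1, s2}  [new]
{s1} --p--> {s0, s1, s2}  [seen]
{s1} --q--> {s0, s1, s2}  [seen]
{s0, s1, s2} --p--> {s0, s1, s2}  [seen]
{s0, s1, s2} --q--> {s0, s1, s2}  [seen]
Reachable DFA states: {s0}, {s1}, {s0, s1, s2}.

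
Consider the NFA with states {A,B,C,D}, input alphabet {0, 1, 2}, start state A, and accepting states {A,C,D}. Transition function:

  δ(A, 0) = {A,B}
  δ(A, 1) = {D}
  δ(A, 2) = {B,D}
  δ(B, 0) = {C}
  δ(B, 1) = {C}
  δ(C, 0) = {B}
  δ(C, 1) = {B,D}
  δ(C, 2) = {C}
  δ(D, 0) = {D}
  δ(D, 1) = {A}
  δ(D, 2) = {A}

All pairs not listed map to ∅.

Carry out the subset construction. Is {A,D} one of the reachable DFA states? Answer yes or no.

Start state of the DFA: {A}.
{A} --0--> {A,B}  [new]
{A} --1--> {D}  [new]
{A} --2--> {B,D}  [new]
{A,B} --0--> {A,B,C}  [new]
{A,B} --1--> {C,D}  [new]
{A,B} --2--> {B,D}  [seen]
{D} --0--> {D}  [seen]
{D} --1--> {A}  [seen]
{D} --2--> {A}  [seen]
{B,D} --0--> {C,D}  [seen]
{B,D} --1--> {A,C}  [new]
{B,D} --2--> {A}  [seen]
{A,B,C} --0--> {A,B,C}  [seen]
{A,B,C} --1--> {B,C,D}  [new]
{A,B,C} --2--> {B,C,D}  [seen]
{C,D} --0--> {B,D}  [seen]
{C,D} --1--> {A,B,D}  [new]
{C,D} --2--> {A,C}  [seen]
{A,C} --0--> {A,B}  [seen]
{A,C} --1--> {B,D}  [seen]
{A,C} --2--> {B,C,D}  [seen]
{B,C,D} --0--> {B,C,D}  [seen]
{B,C,D} --1--> {A,B,C,D}  [new]
{B,C,D} --2--> {A,C}  [seen]
{A,B,D} --0--> {A,B,C,D}  [seen]
{A,B,D} --1--> {A,C,D}  [new]
{A,B,D} --2--> {A,B,D}  [seen]
{A,B,C,D} --0--> {A,B,C,D}  [seen]
{A,B,C,D} --1--> {A,B,C,D}  [seen]
{A,B,C,D} --2--> {A,B,C,D}  [seen]
{A,C,D} --0--> {A,B,D}  [seen]
{A,C,D} --1--> {A,B,D}  [seen]
{A,C,D} --2--> {A,B,C,D}  [seen]
Reachable DFA states: {A}, {A,B}, {D}, {B,D}, {A,B,C}, {C,D}, {A,C}, {B,C,D}, {A,B,D}, {A,B,C,D}, {A,C,D}.
{A,D} is not among them.

no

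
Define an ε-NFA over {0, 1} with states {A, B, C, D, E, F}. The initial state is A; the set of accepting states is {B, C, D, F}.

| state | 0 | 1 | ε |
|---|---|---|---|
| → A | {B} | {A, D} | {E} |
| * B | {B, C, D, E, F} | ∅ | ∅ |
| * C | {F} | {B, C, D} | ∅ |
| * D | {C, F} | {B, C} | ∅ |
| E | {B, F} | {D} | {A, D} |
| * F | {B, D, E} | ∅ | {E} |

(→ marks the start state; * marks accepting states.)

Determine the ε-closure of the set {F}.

Begin with {F}.
F →ε {E}; add E.
E →ε {A, D}; add A, D.
ε-closure = {A, D, E, F}.

{A, D, E, F}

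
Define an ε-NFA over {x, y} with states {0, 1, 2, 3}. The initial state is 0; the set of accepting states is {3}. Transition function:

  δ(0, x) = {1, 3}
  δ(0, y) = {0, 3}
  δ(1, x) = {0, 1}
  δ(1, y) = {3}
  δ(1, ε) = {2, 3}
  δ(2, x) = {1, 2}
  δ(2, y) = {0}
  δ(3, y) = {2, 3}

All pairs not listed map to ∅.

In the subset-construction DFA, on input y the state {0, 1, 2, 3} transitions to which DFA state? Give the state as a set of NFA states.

{0, 2, 3}

δ(0,y) = {0, 3}; δ(1,y) = {3}; δ(2,y) = {0}; δ(3,y) = {2, 3}.
Union: {0, 2, 3}.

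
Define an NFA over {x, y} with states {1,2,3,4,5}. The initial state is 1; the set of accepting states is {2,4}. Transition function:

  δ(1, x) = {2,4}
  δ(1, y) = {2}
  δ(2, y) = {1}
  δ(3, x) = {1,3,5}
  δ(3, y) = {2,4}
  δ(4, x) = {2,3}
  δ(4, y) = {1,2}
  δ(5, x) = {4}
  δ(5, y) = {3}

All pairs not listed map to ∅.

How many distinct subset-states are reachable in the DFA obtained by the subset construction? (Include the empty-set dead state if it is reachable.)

Start state of the DFA: {1}.
{1} --x--> {2,4}  [new]
{1} --y--> {2}  [new]
{2,4} --x--> {2,3}  [new]
{2,4} --y--> {1,2}  [new]
{2} --x--> ∅  [new]
{2} --y--> {1}  [seen]
{2,3} --x--> {1,3,5}  [new]
{2,3} --y--> {1,2,4}  [new]
{1,2} --x--> {2,4}  [seen]
{1,2} --y--> {1,2}  [seen]
∅ --x--> ∅  [seen]
∅ --y--> ∅  [seen]
{1,3,5} --x--> {1,2,3,4,5}  [new]
{1,3,5} --y--> {2,3,4}  [new]
{1,2,4} --x--> {2,3,4}  [seen]
{1,2,4} --y--> {1,2}  [seen]
{1,2,3,4,5} --x--> {1,2,3,4,5}  [seen]
{1,2,3,4,5} --y--> {1,2,3,4}  [new]
{2,3,4} --x--> {1,2,3,5}  [new]
{2,3,4} --y--> {1,2,4}  [seen]
{1,2,3,4} --x--> {1,2,3,4,5}  [seen]
{1,2,3,4} --y--> {1,2,4}  [seen]
{1,2,3,5} --x--> {1,2,3,4,5}  [seen]
{1,2,3,5} --y--> {1,2,3,4}  [seen]
Reachable DFA states: {1}, {2,4}, {2}, {2,3}, {1,2}, ∅, {1,3,5}, {1,2,4}, {1,2,3,4,5}, {2,3,4}, {1,2,3,4}, {1,2,3,5}.

12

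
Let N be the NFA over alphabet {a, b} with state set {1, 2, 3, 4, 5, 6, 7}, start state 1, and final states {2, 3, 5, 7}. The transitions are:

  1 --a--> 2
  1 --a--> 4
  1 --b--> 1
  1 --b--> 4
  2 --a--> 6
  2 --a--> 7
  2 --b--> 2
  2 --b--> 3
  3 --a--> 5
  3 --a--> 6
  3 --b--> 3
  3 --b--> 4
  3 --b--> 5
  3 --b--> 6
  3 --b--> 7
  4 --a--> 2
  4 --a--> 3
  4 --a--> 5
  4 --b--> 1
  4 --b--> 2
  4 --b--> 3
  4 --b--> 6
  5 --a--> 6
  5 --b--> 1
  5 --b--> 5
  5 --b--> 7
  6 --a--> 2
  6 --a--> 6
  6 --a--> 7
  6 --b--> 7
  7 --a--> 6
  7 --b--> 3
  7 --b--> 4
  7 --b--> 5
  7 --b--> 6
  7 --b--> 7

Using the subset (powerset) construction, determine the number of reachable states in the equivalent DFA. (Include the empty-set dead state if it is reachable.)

12

Start state of the DFA: {1}.
{1} --a--> {2, 4}  [new]
{1} --b--> {1, 4}  [new]
{2, 4} --a--> {2, 3, 5, 6, 7}  [new]
{2, 4} --b--> {1, 2, 3, 6}  [new]
{1, 4} --a--> {2, 3, 4, 5}  [new]
{1, 4} --b--> {1, 2, 3, 4, 6}  [new]
{2, 3, 5, 6, 7} --a--> {2, 5, 6, 7}  [new]
{2, 3, 5, 6, 7} --b--> {1, 2, 3, 4, 5, 6, 7}  [new]
{1, 2, 3, 6} --a--> {2, 4, 5, 6, 7}  [new]
{1, 2, 3, 6} --b--> {1, 2, 3, 4, 5, 6, 7}  [seen]
{2, 3, 4, 5} --a--> {2, 3, 5, 6, 7}  [seen]
{2, 3, 4, 5} --b--> {1, 2, 3, 4, 5, 6, 7}  [seen]
{1, 2, 3, 4, 6} --a--> {2, 3, 4, 5, 6, 7}  [new]
{1, 2, 3, 4, 6} --b--> {1, 2, 3, 4, 5, 6, 7}  [seen]
{2, 5, 6, 7} --a--> {2, 6, 7}  [new]
{2, 5, 6, 7} --b--> {1, 2, 3, 4, 5, 6, 7}  [seen]
{1, 2, 3, 4, 5, 6, 7} --a--> {2, 3, 4, 5, 6, 7}  [seen]
{1, 2, 3, 4, 5, 6, 7} --b--> {1, 2, 3, 4, 5, 6, 7}  [seen]
{2, 4, 5, 6, 7} --a--> {2, 3, 5, 6, 7}  [seen]
{2, 4, 5, 6, 7} --b--> {1, 2, 3, 4, 5, 6, 7}  [seen]
{2, 3, 4, 5, 6, 7} --a--> {2, 3, 5, 6, 7}  [seen]
{2, 3, 4, 5, 6, 7} --b--> {1, 2, 3, 4, 5, 6, 7}  [seen]
{2, 6, 7} --a--> {2, 6, 7}  [seen]
{2, 6, 7} --b--> {2, 3, 4, 5, 6, 7}  [seen]
Reachable DFA states: {1}, {2, 4}, {1, 4}, {2, 3, 5, 6, 7}, {1, 2, 3, 6}, {2, 3, 4, 5}, {1, 2, 3, 4, 6}, {2, 5, 6, 7}, {1, 2, 3, 4, 5, 6, 7}, {2, 4, 5, 6, 7}, {2, 3, 4, 5, 6, 7}, {2, 6, 7}.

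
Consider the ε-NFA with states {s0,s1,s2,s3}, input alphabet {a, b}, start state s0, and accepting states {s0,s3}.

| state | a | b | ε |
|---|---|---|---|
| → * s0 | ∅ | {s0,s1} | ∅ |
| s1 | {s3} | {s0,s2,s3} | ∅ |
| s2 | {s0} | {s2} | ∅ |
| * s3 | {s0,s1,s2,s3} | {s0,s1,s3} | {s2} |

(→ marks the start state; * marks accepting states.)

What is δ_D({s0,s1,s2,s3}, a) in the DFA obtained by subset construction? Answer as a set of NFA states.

δ(s0,a) = ∅; δ(s1,a) = {s3}; δ(s2,a) = {s0}; δ(s3,a) = {s0,s1,s2,s3}.
Union: {s0,s1,s2,s3}.

{s0,s1,s2,s3}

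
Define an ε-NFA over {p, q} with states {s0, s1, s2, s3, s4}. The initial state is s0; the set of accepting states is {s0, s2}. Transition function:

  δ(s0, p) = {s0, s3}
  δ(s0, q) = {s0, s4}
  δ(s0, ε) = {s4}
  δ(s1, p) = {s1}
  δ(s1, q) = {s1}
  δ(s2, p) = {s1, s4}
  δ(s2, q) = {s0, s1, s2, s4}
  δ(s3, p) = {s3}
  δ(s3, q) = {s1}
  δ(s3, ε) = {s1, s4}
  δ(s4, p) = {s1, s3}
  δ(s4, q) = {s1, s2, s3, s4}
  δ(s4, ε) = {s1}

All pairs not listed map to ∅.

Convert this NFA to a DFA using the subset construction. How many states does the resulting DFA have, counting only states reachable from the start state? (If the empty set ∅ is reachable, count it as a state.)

Start state of the DFA: {s0, s1, s4} (ε-closure of the NFA start).
{s0, s1, s4} --p--> {s0, s1, s3, s4}  [new]
{s0, s1, s4} --q--> {s0, s1, s2, s3, s4}  [new]
{s0, s1, s3, s4} --p--> {s0, s1, s3, s4}  [seen]
{s0, s1, s3, s4} --q--> {s0, s1, s2, s3, s4}  [seen]
{s0, s1, s2, s3, s4} --p--> {s0, s1, s3, s4}  [seen]
{s0, s1, s2, s3, s4} --q--> {s0, s1, s2, s3, s4}  [seen]
Reachable DFA states: {s0, s1, s4}, {s0, s1, s3, s4}, {s0, s1, s2, s3, s4}.

3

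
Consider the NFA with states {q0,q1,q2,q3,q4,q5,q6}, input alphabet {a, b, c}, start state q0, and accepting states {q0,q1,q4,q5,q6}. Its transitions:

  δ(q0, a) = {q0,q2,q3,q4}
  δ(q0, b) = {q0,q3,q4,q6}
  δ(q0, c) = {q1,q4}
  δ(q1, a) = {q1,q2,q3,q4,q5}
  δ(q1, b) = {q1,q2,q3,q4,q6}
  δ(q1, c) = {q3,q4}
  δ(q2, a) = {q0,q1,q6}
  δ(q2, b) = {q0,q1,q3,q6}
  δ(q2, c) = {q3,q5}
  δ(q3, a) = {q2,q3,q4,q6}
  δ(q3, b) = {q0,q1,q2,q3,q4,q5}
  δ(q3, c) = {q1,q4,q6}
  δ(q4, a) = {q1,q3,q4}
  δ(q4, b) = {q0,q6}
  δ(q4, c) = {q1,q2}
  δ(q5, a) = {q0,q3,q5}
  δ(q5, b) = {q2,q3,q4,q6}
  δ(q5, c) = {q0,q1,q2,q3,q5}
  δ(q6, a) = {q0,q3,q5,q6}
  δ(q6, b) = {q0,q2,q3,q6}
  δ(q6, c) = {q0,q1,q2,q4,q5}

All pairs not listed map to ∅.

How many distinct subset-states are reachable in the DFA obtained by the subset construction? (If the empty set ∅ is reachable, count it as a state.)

11

Start state of the DFA: {q0}.
{q0} --a--> {q0,q2,q3,q4}  [new]
{q0} --b--> {q0,q3,q4,q6}  [new]
{q0} --c--> {q1,q4}  [new]
{q0,q2,q3,q4} --a--> {q0,q1,q2,q3,q4,q6}  [new]
{q0,q2,q3,q4} --b--> {q0,q1,q2,q3,q4,q5,q6}  [new]
{q0,q2,q3,q4} --c--> {q1,q2,q3,q4,q5,q6}  [new]
{q0,q3,q4,q6} --a--> {q0,q1,q2,q3,q4,q5,q6}  [seen]
{q0,q3,q4,q6} --b--> {q0,q1,q2,q3,q4,q5,q6}  [seen]
{q0,q3,q4,q6} --c--> {q0,q1,q2,q4,q5,q6}  [new]
{q1,q4} --a--> {q1,q2,q3,q4,q5}  [new]
{q1,q4} --b--> {q0,q1,q2,q3,q4,q6}  [seen]
{q1,q4} --c--> {q1,q2,q3,q4}  [new]
{q0,q1,q2,q3,q4,q6} --a--> {q0,q1,q2,q3,q4,q5,q6}  [seen]
{q0,q1,q2,q3,q4,q6} --b--> {q0,q1,q2,q3,q4,q5,q6}  [seen]
{q0,q1,q2,q3,q4,q6} --c--> {q0,q1,q2,q3,q4,q5,q6}  [seen]
{q0,q1,q2,q3,q4,q5,q6} --a--> {q0,q1,q2,q3,q4,q5,q6}  [seen]
{q0,q1,q2,q3,q4,q5,q6} --b--> {q0,q1,q2,q3,q4,q5,q6}  [seen]
{q0,q1,q2,q3,q4,q5,q6} --c--> {q0,q1,q2,q3,q4,q5,q6}  [seen]
{q1,q2,q3,q4,q5,q6} --a--> {q0,q1,q2,q3,q4,q5,q6}  [seen]
{q1,q2,q3,q4,q5,q6} --b--> {q0,q1,q2,q3,q4,q5,q6}  [seen]
{q1,q2,q3,q4,q5,q6} --c--> {q0,q1,q2,q3,q4,q5,q6}  [seen]
{q0,q1,q2,q4,q5,q6} --a--> {q0,q1,q2,q3,q4,q5,q6}  [seen]
{q0,q1,q2,q4,q5,q6} --b--> {q0,q1,q2,q3,q4,q6}  [seen]
{q0,q1,q2,q4,q5,q6} --c--> {q0,q1,q2,q3,q4,q5}  [new]
{q1,q2,q3,q4,q5} --a--> {q0,q1,q2,q3,q4,q5,q6}  [seen]
{q1,q2,q3,q4,q5} --b--> {q0,q1,q2,q3,q4,q5,q6}  [seen]
{q1,q2,q3,q4,q5} --c--> {q0,q1,q2,q3,q4,q5,q6}  [seen]
{q1,q2,q3,q4} --a--> {q0,q1,q2,q3,q4,q5,q6}  [seen]
{q1,q2,q3,q4} --b--> {q0,q1,q2,q3,q4,q5,q6}  [seen]
{q1,q2,q3,q4} --c--> {q1,q2,q3,q4,q5,q6}  [seen]
{q0,q1,q2,q3,q4,q5} --a--> {q0,q1,q2,q3,q4,q5,q6}  [seen]
{q0,q1,q2,q3,q4,q5} --b--> {q0,q1,q2,q3,q4,q5,q6}  [seen]
{q0,q1,q2,q3,q4,q5} --c--> {q0,q1,q2,q3,q4,q5,q6}  [seen]
Reachable DFA states: {q0}, {q0,q2,q3,q4}, {q0,q3,q4,q6}, {q1,q4}, {q0,q1,q2,q3,q4,q6}, {q0,q1,q2,q3,q4,q5,q6}, {q1,q2,q3,q4,q5,q6}, {q0,q1,q2,q4,q5,q6}, {q1,q2,q3,q4,q5}, {q1,q2,q3,q4}, {q0,q1,q2,q3,q4,q5}.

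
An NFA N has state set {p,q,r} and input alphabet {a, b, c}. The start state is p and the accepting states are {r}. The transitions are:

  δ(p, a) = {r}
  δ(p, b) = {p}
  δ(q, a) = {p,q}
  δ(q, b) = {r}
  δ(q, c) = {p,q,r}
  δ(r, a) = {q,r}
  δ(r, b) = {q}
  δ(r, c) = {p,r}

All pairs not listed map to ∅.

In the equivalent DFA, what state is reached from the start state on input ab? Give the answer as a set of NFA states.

{q}

Start: {p}.
δ(p,a) = {r}.
Union: {r}.
After a: {r}.
δ(r,b) = {q}.
Union: {q}.
After b: {q}.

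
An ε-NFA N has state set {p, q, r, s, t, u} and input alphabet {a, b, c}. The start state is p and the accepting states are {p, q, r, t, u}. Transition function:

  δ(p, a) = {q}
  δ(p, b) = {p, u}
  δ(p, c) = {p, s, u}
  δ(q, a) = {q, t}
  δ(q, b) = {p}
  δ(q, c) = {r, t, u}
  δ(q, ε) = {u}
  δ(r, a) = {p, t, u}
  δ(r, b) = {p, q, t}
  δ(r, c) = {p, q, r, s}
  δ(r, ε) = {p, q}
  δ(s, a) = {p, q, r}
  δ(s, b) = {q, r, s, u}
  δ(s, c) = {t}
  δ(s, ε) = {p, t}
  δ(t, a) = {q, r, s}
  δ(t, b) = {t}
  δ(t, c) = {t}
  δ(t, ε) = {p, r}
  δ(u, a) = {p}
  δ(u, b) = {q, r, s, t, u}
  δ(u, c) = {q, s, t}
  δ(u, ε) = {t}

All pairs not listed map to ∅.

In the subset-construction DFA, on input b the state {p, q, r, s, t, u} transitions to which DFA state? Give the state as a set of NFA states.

{p, q, r, s, t, u}

δ(p,b) = {p, u}; δ(q,b) = {p}; δ(r,b) = {p, q, t}; δ(s,b) = {q, r, s, u}; δ(t,b) = {t}; δ(u,b) = {q, r, s, t, u}.
Union: {p, q, r, s, t, u}.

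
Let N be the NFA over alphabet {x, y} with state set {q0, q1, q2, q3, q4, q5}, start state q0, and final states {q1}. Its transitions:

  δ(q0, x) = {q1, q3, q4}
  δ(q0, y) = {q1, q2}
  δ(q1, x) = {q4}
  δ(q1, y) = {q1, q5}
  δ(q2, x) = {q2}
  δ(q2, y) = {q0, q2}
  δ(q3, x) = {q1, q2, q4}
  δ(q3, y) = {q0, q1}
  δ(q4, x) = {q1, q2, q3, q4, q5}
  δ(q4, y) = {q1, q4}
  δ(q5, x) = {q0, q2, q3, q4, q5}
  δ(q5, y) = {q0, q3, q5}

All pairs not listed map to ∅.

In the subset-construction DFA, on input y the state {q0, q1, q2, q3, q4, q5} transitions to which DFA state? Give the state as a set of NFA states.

{q0, q1, q2, q3, q4, q5}

δ(q0,y) = {q1, q2}; δ(q1,y) = {q1, q5}; δ(q2,y) = {q0, q2}; δ(q3,y) = {q0, q1}; δ(q4,y) = {q1, q4}; δ(q5,y) = {q0, q3, q5}.
Union: {q0, q1, q2, q3, q4, q5}.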